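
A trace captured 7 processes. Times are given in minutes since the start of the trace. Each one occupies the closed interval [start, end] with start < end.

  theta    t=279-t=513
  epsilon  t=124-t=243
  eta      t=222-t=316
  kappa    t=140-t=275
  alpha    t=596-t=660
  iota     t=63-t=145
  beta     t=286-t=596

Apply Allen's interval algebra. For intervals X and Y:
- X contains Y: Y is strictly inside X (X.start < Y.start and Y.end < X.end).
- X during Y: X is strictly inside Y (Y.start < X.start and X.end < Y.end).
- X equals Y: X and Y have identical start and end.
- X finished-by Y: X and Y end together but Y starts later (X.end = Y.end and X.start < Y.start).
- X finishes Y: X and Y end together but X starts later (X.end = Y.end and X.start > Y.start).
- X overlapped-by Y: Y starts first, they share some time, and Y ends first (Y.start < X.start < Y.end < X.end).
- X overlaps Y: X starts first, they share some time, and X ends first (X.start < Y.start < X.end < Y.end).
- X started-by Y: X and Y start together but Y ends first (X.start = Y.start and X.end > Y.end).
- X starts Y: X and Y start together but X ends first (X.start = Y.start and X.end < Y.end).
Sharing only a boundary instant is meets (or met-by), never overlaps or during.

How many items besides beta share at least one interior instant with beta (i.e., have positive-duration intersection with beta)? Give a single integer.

Target beta = [t=286, t=596].
alpha [t=596, t=660] → met-by → no.
epsilon [t=124, t=243] → before → no.
eta [t=222, t=316] → overlaps → counts.
iota [t=63, t=145] → before → no.
kappa [t=140, t=275] → before → no.
theta [t=279, t=513] → overlaps → counts.
Total: 2.

2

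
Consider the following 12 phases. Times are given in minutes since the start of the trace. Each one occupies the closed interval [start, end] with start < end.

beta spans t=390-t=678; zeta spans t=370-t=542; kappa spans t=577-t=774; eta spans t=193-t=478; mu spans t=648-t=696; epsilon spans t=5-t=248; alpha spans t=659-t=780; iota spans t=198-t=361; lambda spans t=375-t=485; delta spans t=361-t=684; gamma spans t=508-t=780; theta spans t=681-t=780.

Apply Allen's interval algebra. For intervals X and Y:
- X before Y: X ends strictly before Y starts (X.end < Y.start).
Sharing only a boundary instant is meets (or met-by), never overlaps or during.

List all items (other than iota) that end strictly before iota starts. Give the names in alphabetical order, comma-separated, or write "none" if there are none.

Target iota = [t=198, t=361].
alpha [t=659, t=780] → after → no.
beta [t=390, t=678] → after → no.
delta [t=361, t=684] → met-by → no.
epsilon [t=5, t=248] → overlaps → no.
eta [t=193, t=478] → contains → no.
gamma [t=508, t=780] → after → no.
kappa [t=577, t=774] → after → no.
lambda [t=375, t=485] → after → no.
mu [t=648, t=696] → after → no.
theta [t=681, t=780] → after → no.
zeta [t=370, t=542] → after → no.
Result: none.

none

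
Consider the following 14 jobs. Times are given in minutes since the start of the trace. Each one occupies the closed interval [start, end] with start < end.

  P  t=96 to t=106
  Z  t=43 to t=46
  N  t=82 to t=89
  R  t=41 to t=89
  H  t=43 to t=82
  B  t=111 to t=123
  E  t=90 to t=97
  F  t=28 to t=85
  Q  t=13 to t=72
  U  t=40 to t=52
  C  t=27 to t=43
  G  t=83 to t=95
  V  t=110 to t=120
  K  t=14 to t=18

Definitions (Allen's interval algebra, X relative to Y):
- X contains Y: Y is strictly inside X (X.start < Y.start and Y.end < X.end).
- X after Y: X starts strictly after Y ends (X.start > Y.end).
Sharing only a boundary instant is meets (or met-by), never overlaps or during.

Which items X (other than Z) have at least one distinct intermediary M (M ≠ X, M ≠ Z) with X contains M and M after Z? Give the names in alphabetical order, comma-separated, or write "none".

none

Target Z = [t=43, t=46].
Intermediaries M with M after Z: B, E, G, N, P, V.
Via B — items with X contains B: none.
Via E — items with X contains E: none.
Via G — items with X contains G: none.
Via N — items with X contains N: none.
Via P — items with X contains P: none.
Via V — items with X contains V: none.
Union: none.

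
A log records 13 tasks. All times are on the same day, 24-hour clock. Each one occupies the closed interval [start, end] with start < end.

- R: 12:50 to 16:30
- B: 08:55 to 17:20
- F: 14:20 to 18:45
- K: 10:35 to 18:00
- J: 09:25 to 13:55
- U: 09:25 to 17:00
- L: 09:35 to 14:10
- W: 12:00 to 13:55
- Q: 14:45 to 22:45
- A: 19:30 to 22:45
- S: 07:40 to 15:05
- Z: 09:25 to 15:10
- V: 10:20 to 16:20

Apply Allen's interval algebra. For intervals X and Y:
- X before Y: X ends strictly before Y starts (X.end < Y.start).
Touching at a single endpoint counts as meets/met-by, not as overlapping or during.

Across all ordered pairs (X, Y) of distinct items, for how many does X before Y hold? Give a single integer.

17

Checking all 156 ordered pairs for relation 'before'; matching pairs in alphabetical order:
(B, A): B before A ✓
(F, A): F before A ✓
(J, A): J before A ✓
(J, F): J before F ✓
(J, Q): J before Q ✓
(K, A): K before A ✓
(L, A): L before A ✓
(L, F): L before F ✓
(L, Q): L before Q ✓
(R, A): R before A ✓
(S, A): S before A ✓
(U, A): U before A ✓
(V, A): V before A ✓
(W, A): W before A ✓
(W, F): W before F ✓
(W, Q): W before Q ✓
(Z, A): Z before A ✓
Count: 17.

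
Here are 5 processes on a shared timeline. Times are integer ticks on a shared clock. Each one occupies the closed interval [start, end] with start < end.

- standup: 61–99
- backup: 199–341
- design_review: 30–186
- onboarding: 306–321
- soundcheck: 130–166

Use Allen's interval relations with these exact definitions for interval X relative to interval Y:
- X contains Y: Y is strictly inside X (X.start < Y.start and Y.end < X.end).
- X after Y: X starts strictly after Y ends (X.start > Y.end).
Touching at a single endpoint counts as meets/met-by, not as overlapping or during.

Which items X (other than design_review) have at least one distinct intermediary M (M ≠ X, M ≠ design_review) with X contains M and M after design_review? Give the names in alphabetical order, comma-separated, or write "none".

backup

Target design_review = [30, 186].
Intermediaries M with M after design_review: backup, onboarding.
Via backup — items with X contains backup: none.
Via onboarding — items with X contains onboarding: backup.
Union: backup.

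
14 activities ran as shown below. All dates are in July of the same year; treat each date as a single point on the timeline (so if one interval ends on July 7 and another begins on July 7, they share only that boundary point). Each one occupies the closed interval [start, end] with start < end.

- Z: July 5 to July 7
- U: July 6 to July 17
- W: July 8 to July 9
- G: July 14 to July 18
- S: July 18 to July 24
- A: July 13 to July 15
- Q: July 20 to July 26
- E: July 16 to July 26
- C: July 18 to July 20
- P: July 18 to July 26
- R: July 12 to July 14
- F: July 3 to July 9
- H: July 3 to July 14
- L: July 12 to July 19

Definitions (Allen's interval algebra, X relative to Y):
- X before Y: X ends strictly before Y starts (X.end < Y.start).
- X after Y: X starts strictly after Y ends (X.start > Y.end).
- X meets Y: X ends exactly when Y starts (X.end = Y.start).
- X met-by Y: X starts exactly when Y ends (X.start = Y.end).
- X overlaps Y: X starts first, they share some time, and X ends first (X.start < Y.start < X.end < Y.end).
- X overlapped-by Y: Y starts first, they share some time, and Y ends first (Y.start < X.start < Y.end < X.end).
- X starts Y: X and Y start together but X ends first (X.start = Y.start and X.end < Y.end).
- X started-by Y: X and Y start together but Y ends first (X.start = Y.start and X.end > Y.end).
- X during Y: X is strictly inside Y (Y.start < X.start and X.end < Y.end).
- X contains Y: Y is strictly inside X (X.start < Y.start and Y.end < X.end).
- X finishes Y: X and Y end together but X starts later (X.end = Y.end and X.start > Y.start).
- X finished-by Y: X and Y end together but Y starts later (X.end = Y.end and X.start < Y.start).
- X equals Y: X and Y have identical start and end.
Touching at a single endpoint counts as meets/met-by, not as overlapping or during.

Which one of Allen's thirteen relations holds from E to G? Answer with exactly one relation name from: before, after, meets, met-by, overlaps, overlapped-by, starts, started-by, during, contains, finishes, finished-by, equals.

overlapped-by

E = [July 16, July 26]; G = [July 14, July 18].
Compare endpoints: E.start > G.start, E.start < G.end, E.end > G.start, E.end > G.end.
That pattern is 'overlapped-by'.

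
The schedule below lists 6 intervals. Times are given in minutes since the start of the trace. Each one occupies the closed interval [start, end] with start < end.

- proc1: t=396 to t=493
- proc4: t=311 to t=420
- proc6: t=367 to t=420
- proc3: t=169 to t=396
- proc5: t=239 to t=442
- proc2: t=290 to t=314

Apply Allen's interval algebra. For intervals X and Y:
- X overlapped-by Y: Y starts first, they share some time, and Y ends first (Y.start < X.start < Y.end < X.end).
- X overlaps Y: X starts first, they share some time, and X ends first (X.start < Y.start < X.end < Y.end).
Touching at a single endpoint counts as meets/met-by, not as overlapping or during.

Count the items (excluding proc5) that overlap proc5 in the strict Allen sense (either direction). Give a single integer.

Target proc5 = [t=239, t=442].
proc1 [t=396, t=493] → overlapped-by → counts.
proc2 [t=290, t=314] → during → no.
proc3 [t=169, t=396] → overlaps → counts.
proc4 [t=311, t=420] → during → no.
proc6 [t=367, t=420] → during → no.
Total: 2.

2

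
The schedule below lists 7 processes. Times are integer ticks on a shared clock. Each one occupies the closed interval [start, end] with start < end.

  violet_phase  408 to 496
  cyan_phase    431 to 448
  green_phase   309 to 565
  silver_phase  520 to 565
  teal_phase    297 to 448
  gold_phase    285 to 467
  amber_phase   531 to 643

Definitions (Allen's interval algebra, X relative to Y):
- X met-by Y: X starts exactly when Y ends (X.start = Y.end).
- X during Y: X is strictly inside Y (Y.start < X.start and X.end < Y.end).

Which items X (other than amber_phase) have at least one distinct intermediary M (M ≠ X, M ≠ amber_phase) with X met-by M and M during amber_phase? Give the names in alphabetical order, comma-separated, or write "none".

Target amber_phase = [531, 643].
Intermediaries M with M during amber_phase: none.
Union: none.

none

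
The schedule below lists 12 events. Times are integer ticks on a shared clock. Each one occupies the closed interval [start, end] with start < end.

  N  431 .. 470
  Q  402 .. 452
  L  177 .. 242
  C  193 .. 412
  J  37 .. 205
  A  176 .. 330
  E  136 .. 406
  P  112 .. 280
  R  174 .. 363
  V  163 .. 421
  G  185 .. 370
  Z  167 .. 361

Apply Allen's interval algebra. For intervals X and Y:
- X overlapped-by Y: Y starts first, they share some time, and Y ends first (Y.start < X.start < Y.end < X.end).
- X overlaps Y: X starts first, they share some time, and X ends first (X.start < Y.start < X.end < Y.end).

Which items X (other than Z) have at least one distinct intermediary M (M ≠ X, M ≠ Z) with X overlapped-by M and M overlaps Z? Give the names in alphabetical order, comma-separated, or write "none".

Target Z = [167, 361].
Intermediaries M with M overlaps Z: J, P.
Via J — items with X overlapped-by J: A, C, E, G, L, P, R, V.
Via P — items with X overlapped-by P: A, C, E, G, R, V.
Union: A, C, E, G, L, P, R, V.

A, C, E, G, L, P, R, V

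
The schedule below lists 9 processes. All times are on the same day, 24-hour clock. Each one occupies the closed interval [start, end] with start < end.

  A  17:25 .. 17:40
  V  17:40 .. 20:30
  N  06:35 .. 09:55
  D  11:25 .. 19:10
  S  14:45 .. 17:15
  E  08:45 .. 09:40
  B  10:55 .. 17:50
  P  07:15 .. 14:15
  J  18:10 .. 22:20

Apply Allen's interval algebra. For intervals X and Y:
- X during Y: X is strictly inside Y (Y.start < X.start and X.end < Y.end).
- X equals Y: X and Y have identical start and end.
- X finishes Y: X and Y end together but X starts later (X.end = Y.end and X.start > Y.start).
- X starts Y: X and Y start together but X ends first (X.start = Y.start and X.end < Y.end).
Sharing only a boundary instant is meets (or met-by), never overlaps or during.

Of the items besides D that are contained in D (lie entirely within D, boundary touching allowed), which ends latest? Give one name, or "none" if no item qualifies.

Target D = [11:25, 19:10].
A [17:25, 17:40] → during → candidate.
B [10:55, 17:50] → overlaps → excluded.
E [08:45, 09:40] → before → excluded.
J [18:10, 22:20] → overlapped-by → excluded.
N [06:35, 09:55] → before → excluded.
P [07:15, 14:15] → overlaps → excluded.
S [14:45, 17:15] → during → candidate.
V [17:40, 20:30] → overlapped-by → excluded.
Among candidates, latest end is 17:40 → A.

A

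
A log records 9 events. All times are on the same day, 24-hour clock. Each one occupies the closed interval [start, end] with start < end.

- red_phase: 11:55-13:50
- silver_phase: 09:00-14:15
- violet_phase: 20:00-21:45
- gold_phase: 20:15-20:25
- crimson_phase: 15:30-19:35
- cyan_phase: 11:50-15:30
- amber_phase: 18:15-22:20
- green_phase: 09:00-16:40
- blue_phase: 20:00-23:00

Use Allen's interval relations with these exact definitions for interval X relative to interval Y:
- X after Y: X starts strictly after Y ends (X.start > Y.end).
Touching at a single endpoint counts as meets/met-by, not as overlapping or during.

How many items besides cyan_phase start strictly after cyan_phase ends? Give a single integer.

4

Target cyan_phase = [11:50, 15:30].
amber_phase [18:15, 22:20] → after → counts.
blue_phase [20:00, 23:00] → after → counts.
crimson_phase [15:30, 19:35] → met-by → no.
gold_phase [20:15, 20:25] → after → counts.
green_phase [09:00, 16:40] → contains → no.
red_phase [11:55, 13:50] → during → no.
silver_phase [09:00, 14:15] → overlaps → no.
violet_phase [20:00, 21:45] → after → counts.
Total: 4.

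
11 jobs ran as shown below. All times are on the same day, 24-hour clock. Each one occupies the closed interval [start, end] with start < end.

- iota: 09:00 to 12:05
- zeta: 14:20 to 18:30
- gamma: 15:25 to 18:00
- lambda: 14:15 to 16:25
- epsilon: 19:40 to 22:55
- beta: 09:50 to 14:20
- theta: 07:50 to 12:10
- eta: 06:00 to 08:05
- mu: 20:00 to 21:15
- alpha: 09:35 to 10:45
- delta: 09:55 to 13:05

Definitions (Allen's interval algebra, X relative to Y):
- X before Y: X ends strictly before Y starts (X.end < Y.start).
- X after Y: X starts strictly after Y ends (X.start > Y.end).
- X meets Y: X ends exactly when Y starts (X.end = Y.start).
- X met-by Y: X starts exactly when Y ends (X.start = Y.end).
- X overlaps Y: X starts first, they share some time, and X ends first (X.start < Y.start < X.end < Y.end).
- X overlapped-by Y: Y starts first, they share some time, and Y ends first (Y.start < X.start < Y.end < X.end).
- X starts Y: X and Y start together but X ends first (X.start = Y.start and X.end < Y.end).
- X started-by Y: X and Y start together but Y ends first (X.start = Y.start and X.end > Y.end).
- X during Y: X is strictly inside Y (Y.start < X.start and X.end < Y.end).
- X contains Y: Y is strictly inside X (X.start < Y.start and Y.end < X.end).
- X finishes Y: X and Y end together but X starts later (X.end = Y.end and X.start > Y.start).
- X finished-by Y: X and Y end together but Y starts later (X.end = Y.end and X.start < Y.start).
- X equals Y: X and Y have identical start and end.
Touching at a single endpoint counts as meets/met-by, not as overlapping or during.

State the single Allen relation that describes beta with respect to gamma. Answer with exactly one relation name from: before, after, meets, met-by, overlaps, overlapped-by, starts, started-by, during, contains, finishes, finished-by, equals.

before

beta = [09:50, 14:20]; gamma = [15:25, 18:00].
Compare endpoints: beta.start < gamma.start, beta.start < gamma.end, beta.end < gamma.start, beta.end < gamma.end.
That pattern is 'before'.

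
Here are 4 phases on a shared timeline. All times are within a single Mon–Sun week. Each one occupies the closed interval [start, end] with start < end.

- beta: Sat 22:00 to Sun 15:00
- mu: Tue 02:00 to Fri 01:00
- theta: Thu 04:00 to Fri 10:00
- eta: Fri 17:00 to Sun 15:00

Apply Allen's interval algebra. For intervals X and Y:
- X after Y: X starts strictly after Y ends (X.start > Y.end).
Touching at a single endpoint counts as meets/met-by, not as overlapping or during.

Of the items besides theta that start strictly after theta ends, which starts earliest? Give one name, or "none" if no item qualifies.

Target theta = [Thu 04:00, Fri 10:00].
beta [Sat 22:00, Sun 15:00] → after → candidate.
eta [Fri 17:00, Sun 15:00] → after → candidate.
mu [Tue 02:00, Fri 01:00] → overlaps → excluded.
Among candidates, earliest start is Fri 17:00 → eta.

eta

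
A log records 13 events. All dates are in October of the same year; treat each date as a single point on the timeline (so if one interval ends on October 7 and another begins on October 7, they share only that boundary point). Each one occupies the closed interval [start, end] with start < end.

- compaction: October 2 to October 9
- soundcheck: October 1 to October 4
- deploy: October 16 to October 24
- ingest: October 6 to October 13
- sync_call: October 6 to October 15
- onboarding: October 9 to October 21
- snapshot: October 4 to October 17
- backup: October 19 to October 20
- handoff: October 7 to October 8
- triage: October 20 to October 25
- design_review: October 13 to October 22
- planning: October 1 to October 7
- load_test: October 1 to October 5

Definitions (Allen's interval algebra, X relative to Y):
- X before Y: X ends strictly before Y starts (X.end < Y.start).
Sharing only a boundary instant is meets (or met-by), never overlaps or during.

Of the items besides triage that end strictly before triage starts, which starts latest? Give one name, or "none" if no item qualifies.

handoff

Target triage = [October 20, October 25].
backup [October 19, October 20] → meets → excluded.
compaction [October 2, October 9] → before → candidate.
deploy [October 16, October 24] → overlaps → excluded.
design_review [October 13, October 22] → overlaps → excluded.
handoff [October 7, October 8] → before → candidate.
ingest [October 6, October 13] → before → candidate.
load_test [October 1, October 5] → before → candidate.
onboarding [October 9, October 21] → overlaps → excluded.
planning [October 1, October 7] → before → candidate.
snapshot [October 4, October 17] → before → candidate.
soundcheck [October 1, October 4] → before → candidate.
sync_call [October 6, October 15] → before → candidate.
Among candidates, latest start is October 7 → handoff.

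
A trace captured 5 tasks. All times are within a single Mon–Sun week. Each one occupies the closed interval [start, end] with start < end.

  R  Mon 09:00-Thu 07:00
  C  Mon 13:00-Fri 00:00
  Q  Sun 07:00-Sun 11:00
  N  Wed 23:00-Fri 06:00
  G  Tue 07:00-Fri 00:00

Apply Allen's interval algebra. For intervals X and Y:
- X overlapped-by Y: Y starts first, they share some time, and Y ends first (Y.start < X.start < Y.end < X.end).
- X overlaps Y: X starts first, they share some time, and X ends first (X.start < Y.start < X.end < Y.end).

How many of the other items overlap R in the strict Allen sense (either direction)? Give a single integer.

Target R = [Mon 09:00, Thu 07:00].
C [Mon 13:00, Fri 00:00] → overlapped-by → counts.
G [Tue 07:00, Fri 00:00] → overlapped-by → counts.
N [Wed 23:00, Fri 06:00] → overlapped-by → counts.
Q [Sun 07:00, Sun 11:00] → after → no.
Total: 3.

3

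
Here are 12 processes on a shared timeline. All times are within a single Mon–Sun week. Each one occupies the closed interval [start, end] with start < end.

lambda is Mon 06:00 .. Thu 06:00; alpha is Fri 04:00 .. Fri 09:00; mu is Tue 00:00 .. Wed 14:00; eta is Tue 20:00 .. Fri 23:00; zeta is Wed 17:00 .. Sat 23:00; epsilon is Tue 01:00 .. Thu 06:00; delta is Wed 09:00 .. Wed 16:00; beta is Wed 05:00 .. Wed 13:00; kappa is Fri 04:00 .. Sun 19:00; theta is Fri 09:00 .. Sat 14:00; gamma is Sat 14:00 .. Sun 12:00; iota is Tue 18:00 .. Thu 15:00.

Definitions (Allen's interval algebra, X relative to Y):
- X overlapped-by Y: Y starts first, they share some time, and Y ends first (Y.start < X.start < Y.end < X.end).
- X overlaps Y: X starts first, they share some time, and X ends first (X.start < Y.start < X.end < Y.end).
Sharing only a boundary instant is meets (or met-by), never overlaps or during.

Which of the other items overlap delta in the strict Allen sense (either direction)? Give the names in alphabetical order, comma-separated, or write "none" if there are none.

Target delta = [Wed 09:00, Wed 16:00].
alpha [Fri 04:00, Fri 09:00] → after → no.
beta [Wed 05:00, Wed 13:00] → overlaps → yes.
epsilon [Tue 01:00, Thu 06:00] → contains → no.
eta [Tue 20:00, Fri 23:00] → contains → no.
gamma [Sat 14:00, Sun 12:00] → after → no.
iota [Tue 18:00, Thu 15:00] → contains → no.
kappa [Fri 04:00, Sun 19:00] → after → no.
lambda [Mon 06:00, Thu 06:00] → contains → no.
mu [Tue 00:00, Wed 14:00] → overlaps → yes.
theta [Fri 09:00, Sat 14:00] → after → no.
zeta [Wed 17:00, Sat 23:00] → after → no.
Result: beta, mu.

beta, mu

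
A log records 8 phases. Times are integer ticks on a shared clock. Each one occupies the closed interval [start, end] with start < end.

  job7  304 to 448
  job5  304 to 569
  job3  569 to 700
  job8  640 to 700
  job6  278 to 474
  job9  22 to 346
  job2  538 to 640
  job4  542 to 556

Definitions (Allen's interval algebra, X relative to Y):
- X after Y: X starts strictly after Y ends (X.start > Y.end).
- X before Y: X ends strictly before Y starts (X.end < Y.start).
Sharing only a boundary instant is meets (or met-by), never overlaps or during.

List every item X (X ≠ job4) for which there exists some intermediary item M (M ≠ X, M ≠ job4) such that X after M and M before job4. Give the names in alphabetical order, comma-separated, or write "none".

Target job4 = [542, 556].
Intermediaries M with M before job4: job6, job7, job9.
Via job6 — items with X after job6: job2, job3, job8.
Via job7 — items with X after job7: job2, job3, job8.
Via job9 — items with X after job9: job2, job3, job8.
Union: job2, job3, job8.

job2, job3, job8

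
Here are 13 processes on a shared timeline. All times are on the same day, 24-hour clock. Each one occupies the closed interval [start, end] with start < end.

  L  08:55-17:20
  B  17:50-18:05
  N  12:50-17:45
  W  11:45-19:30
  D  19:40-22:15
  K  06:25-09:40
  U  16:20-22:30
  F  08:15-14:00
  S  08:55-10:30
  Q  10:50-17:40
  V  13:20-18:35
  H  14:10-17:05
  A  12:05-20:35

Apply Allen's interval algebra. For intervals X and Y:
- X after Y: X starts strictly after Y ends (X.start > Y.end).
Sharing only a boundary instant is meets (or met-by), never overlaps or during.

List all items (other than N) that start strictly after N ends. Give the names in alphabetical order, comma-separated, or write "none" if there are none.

Target N = [12:50, 17:45].
A [12:05, 20:35] → contains → no.
B [17:50, 18:05] → after → yes.
D [19:40, 22:15] → after → yes.
F [08:15, 14:00] → overlaps → no.
H [14:10, 17:05] → during → no.
K [06:25, 09:40] → before → no.
L [08:55, 17:20] → overlaps → no.
Q [10:50, 17:40] → overlaps → no.
S [08:55, 10:30] → before → no.
U [16:20, 22:30] → overlapped-by → no.
V [13:20, 18:35] → overlapped-by → no.
W [11:45, 19:30] → contains → no.
Result: B, D.

B, D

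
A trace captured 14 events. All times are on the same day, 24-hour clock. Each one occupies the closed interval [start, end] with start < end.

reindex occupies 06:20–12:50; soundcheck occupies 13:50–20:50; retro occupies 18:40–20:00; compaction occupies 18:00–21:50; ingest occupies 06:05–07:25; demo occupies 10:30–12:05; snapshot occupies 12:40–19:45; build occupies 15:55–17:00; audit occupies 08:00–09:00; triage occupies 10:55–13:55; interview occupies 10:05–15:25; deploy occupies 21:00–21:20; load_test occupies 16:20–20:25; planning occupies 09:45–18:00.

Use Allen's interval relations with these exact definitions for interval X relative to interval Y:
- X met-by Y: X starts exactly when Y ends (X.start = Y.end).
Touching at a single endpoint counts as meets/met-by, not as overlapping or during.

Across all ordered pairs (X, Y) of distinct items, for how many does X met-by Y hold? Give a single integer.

Checking all 182 ordered pairs for relation 'met-by'; matching pairs in alphabetical order:
(compaction, planning): compaction met-by planning ✓
Count: 1.

1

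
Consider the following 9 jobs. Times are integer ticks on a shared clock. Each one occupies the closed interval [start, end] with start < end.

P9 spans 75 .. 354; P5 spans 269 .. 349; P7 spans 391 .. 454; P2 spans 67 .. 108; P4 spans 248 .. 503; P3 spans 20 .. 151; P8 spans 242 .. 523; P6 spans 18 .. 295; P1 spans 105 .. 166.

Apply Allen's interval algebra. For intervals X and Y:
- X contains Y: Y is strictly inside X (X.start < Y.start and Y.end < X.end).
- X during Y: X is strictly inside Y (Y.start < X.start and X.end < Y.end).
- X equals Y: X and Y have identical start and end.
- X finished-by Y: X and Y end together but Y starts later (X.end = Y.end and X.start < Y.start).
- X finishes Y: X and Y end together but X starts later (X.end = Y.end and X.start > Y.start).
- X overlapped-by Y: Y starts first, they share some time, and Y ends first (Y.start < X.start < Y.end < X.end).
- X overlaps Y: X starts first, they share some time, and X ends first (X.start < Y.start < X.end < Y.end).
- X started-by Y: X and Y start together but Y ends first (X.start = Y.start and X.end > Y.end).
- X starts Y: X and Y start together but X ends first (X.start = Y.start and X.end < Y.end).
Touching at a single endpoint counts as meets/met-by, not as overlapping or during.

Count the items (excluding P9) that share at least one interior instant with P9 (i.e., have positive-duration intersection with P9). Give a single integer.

Target P9 = [75, 354].
P1 [105, 166] → during → counts.
P2 [67, 108] → overlaps → counts.
P3 [20, 151] → overlaps → counts.
P4 [248, 503] → overlapped-by → counts.
P5 [269, 349] → during → counts.
P6 [18, 295] → overlaps → counts.
P7 [391, 454] → after → no.
P8 [242, 523] → overlapped-by → counts.
Total: 7.

7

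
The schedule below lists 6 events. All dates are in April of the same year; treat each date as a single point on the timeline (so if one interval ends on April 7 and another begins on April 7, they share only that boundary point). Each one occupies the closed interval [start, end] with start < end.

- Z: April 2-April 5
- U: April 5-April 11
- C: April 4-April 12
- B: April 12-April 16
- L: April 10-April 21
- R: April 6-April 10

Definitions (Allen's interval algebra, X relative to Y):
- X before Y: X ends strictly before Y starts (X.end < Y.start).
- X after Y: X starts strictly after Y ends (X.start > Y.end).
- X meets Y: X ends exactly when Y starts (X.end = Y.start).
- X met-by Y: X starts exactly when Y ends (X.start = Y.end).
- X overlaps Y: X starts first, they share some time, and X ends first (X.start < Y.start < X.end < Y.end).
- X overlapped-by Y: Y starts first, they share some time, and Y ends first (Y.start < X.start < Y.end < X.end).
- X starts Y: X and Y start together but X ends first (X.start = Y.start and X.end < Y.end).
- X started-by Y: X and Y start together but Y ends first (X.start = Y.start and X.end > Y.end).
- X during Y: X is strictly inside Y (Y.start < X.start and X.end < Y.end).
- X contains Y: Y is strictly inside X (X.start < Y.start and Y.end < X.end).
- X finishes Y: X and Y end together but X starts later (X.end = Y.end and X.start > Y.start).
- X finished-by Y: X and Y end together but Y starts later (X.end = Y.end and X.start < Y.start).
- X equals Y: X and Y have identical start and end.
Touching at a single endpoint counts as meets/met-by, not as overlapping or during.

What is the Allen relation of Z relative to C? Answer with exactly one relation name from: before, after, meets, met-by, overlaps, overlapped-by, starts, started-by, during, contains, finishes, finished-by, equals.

overlaps

Z = [April 2, April 5]; C = [April 4, April 12].
Compare endpoints: Z.start < C.start, Z.start < C.end, Z.end > C.start, Z.end < C.end.
That pattern is 'overlaps'.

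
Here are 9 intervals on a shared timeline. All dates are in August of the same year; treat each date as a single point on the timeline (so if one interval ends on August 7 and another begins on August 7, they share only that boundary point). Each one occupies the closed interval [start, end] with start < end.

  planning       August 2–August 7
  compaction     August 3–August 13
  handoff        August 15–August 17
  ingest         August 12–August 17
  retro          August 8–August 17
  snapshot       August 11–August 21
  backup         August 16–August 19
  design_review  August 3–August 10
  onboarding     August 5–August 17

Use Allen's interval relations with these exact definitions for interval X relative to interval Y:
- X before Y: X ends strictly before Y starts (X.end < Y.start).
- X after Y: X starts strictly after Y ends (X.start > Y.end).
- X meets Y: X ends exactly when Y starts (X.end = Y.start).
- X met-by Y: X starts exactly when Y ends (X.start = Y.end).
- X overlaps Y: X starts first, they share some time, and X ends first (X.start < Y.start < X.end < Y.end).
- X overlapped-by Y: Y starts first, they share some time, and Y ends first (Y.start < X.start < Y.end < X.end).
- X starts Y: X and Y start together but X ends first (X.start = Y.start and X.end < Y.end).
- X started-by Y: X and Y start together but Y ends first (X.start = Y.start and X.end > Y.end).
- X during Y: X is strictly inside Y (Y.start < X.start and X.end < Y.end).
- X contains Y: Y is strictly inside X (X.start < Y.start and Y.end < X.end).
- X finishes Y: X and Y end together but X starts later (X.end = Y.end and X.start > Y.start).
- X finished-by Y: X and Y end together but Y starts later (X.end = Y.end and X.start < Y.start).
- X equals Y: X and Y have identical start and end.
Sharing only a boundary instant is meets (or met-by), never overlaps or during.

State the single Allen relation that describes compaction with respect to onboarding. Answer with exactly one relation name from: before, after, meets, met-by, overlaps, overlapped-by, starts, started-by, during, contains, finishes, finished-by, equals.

overlaps

compaction = [August 3, August 13]; onboarding = [August 5, August 17].
Compare endpoints: compaction.start < onboarding.start, compaction.start < onboarding.end, compaction.end > onboarding.start, compaction.end < onboarding.end.
That pattern is 'overlaps'.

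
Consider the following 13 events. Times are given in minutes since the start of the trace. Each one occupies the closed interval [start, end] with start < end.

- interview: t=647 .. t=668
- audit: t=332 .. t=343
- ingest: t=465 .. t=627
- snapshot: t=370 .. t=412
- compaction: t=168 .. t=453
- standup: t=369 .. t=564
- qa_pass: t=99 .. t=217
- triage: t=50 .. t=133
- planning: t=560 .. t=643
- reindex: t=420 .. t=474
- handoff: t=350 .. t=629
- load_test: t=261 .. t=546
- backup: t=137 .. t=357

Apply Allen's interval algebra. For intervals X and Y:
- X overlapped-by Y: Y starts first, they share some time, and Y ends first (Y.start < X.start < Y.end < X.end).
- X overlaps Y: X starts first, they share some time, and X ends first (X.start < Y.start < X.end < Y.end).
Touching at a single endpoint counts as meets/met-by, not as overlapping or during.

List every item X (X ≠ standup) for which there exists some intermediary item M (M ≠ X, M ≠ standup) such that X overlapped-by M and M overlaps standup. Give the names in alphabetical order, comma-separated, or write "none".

handoff, ingest, load_test, reindex

Target standup = [t=369, t=564].
Intermediaries M with M overlaps standup: compaction, load_test.
Via compaction — items with X overlapped-by compaction: handoff, load_test, reindex.
Via load_test — items with X overlapped-by load_test: handoff, ingest.
Union: handoff, ingest, load_test, reindex.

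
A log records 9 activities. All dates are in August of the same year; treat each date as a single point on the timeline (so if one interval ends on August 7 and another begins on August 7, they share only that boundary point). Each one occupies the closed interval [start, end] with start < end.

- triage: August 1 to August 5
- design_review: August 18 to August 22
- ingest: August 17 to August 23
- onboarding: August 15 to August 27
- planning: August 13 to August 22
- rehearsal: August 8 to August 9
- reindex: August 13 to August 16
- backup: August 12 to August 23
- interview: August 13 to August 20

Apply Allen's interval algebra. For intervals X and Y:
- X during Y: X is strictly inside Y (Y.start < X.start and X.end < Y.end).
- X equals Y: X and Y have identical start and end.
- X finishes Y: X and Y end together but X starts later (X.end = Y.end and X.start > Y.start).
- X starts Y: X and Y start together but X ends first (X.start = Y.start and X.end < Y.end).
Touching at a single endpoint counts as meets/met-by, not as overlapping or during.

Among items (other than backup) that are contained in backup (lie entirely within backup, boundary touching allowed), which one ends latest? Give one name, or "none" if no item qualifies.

ingest

Target backup = [August 12, August 23].
design_review [August 18, August 22] → during → candidate.
ingest [August 17, August 23] → finishes → candidate.
interview [August 13, August 20] → during → candidate.
onboarding [August 15, August 27] → overlapped-by → excluded.
planning [August 13, August 22] → during → candidate.
rehearsal [August 8, August 9] → before → excluded.
reindex [August 13, August 16] → during → candidate.
triage [August 1, August 5] → before → excluded.
Among candidates, latest end is August 23 → ingest.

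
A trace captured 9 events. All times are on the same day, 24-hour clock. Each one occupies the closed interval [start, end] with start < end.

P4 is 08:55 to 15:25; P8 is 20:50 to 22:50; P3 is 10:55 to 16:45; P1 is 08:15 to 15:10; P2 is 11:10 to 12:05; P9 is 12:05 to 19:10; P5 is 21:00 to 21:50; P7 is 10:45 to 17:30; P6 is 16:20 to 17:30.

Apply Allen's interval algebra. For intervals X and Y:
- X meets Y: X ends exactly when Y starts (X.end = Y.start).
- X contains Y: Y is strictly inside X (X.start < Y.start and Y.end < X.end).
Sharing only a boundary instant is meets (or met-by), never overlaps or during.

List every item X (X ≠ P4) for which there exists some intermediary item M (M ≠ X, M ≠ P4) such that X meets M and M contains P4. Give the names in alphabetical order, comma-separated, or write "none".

Target P4 = [08:55, 15:25].
Intermediaries M with M contains P4: none.
Union: none.

none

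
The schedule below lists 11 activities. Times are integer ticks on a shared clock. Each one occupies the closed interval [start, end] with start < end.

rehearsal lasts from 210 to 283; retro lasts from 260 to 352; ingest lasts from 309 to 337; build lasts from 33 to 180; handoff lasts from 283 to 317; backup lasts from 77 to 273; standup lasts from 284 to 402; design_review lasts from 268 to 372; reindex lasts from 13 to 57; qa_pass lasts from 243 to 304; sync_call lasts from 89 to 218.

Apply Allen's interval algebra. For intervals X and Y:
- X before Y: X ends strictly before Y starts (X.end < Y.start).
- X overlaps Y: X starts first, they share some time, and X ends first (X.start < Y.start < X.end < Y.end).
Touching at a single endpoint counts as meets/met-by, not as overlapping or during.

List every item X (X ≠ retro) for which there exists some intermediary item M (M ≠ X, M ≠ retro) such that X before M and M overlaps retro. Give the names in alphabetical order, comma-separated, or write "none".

build, reindex, sync_call

Target retro = [260, 352].
Intermediaries M with M overlaps retro: backup, qa_pass, rehearsal.
Via backup — items with X before backup: reindex.
Via qa_pass — items with X before qa_pass: build, reindex, sync_call.
Via rehearsal — items with X before rehearsal: build, reindex.
Union: build, reindex, sync_call.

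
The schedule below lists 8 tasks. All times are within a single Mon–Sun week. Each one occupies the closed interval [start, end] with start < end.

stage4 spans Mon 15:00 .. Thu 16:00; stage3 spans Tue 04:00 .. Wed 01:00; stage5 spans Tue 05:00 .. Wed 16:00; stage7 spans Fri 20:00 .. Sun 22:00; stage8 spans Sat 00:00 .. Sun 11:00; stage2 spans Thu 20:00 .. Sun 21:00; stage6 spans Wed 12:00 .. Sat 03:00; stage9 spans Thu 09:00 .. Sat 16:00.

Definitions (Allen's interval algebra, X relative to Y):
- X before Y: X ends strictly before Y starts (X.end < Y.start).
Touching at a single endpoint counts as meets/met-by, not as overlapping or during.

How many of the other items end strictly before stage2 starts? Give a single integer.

3

Target stage2 = [Thu 20:00, Sun 21:00].
stage3 [Tue 04:00, Wed 01:00] → before → counts.
stage4 [Mon 15:00, Thu 16:00] → before → counts.
stage5 [Tue 05:00, Wed 16:00] → before → counts.
stage6 [Wed 12:00, Sat 03:00] → overlaps → no.
stage7 [Fri 20:00, Sun 22:00] → overlapped-by → no.
stage8 [Sat 00:00, Sun 11:00] → during → no.
stage9 [Thu 09:00, Sat 16:00] → overlaps → no.
Total: 3.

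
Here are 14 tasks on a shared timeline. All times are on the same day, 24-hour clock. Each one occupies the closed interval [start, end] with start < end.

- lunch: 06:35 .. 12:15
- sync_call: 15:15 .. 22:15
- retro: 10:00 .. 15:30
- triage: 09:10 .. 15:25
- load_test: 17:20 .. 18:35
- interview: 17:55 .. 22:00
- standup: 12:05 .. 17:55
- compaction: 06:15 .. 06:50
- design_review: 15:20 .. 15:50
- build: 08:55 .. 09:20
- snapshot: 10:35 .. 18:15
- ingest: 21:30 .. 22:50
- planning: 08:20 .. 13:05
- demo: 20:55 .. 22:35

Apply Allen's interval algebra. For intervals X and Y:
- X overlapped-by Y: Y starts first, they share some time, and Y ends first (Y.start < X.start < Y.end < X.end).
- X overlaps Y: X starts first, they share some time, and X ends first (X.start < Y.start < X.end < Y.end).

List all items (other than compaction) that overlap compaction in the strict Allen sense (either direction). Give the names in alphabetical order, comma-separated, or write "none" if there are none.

lunch

Target compaction = [06:15, 06:50].
build [08:55, 09:20] → after → no.
demo [20:55, 22:35] → after → no.
design_review [15:20, 15:50] → after → no.
ingest [21:30, 22:50] → after → no.
interview [17:55, 22:00] → after → no.
load_test [17:20, 18:35] → after → no.
lunch [06:35, 12:15] → overlapped-by → yes.
planning [08:20, 13:05] → after → no.
retro [10:00, 15:30] → after → no.
snapshot [10:35, 18:15] → after → no.
standup [12:05, 17:55] → after → no.
sync_call [15:15, 22:15] → after → no.
triage [09:10, 15:25] → after → no.
Result: lunch.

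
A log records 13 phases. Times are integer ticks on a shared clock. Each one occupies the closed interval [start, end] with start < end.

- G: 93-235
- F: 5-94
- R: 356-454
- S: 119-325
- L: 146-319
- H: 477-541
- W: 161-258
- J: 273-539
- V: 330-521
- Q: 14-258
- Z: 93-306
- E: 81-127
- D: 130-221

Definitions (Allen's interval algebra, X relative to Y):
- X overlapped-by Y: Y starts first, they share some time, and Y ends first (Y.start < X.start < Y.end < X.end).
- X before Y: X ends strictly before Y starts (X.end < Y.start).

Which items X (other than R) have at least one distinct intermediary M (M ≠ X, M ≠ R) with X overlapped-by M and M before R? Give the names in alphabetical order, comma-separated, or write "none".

Target R = [356, 454].
Intermediaries M with M before R: D, E, F, G, L, Q, S, W, Z.
Via D — items with X overlapped-by D: L, W.
Via E — items with X overlapped-by E: G, S, Z.
Via F — items with X overlapped-by F: E, G, Q, Z.
Via G — items with X overlapped-by G: L, S, W.
Via L — items with X overlapped-by L: J.
Via Q — items with X overlapped-by Q: L, S, Z.
Via S — items with X overlapped-by S: J.
Via W — items with X overlapped-by W: none.
Via Z — items with X overlapped-by Z: J, L, S.
Union: E, G, J, L, Q, S, W, Z.

E, G, J, L, Q, S, W, Z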